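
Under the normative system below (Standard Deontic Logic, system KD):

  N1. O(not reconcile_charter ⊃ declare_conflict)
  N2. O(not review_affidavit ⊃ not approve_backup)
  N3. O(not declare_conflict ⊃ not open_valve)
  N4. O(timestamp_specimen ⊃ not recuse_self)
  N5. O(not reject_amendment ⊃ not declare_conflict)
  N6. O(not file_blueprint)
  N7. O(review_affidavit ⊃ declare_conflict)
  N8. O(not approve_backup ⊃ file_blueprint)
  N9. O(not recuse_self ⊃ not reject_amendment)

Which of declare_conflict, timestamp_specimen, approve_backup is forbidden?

Premise 6 gives O(not file_blueprint).
The contrapositive of premise 8 (O(not approve_backup ⊃ file_blueprint)) is O(not file_blueprint ⊃ approve_backup), and O(not file_blueprint) is already established, so O(approve_backup).
Premise 2, O(not review_affidavit ⊃ not approve_backup), contraposes to O(approve_backup ⊃ review_affidavit); with O(approve_backup) we get O(review_affidavit).
With premise 7, O(review_affidavit ⊃ declare_conflict), the K-axiom yields O(declare_conflict).
The contrapositive of premise 5 (O(not reject_amendment ⊃ not declare_conflict)) is O(declare_conflict ⊃ reject_amendment), and O(declare_conflict) is already established, so O(reject_amendment).
Premise 9, O(not recuse_self ⊃ not reject_amendment), contraposes to O(reject_amendment ⊃ recuse_self); with O(reject_amendment) we get O(recuse_self).
Premise 4 is O(timestamp_specimen ⊃ not recuse_self); contrapositively O(recuse_self ⊃ not timestamp_specimen). Since O(recuse_self) holds, K gives O(not timestamp_specimen).
So O(not timestamp_specimen) holds, i.e. timestamp_specimen is forbidden. None of the other listed options is forbidden under the premises.

timestamp_specimen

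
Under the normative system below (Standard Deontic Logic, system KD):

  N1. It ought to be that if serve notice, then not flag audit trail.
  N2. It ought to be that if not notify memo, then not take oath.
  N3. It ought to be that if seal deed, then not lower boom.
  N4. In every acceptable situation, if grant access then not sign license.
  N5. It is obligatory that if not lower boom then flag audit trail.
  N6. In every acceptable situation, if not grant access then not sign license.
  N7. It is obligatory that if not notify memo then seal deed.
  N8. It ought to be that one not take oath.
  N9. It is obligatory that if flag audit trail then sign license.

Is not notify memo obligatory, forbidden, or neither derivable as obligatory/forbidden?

Premises 4 and 6 cover both cases: O(grant_access → ¬sign_license) and O(¬grant_access → ¬sign_license). Since grant_access ∨ ¬grant_access is a tautology, O(¬sign_license) follows.
The contrapositive of premise 9 (O(flag_audit_trail → sign_license)) is O(¬sign_license → ¬flag_audit_trail), and O(¬sign_license) is already established, so O(¬flag_audit_trail).
The contrapositive of premise 5 (O(¬lower_boom → flag_audit_trail)) is O(¬flag_audit_trail → lower_boom), and O(¬flag_audit_trail) is already established, so O(lower_boom).
The contrapositive of premise 3 (O(seal_deed → ¬lower_boom)) is O(lower_boom → ¬seal_deed), and O(lower_boom) is already established, so O(¬seal_deed).
The contrapositive of premise 7 (O(¬notify_memo → seal_deed)) is O(¬seal_deed → notify_memo), and O(¬seal_deed) is already established, so O(notify_memo).
Premises 1, 2, 8 do not contribute to this derivation.
Thus O(notify_memo), which is F(¬notify_memo): ¬notify_memo is forbidden.

Forbidden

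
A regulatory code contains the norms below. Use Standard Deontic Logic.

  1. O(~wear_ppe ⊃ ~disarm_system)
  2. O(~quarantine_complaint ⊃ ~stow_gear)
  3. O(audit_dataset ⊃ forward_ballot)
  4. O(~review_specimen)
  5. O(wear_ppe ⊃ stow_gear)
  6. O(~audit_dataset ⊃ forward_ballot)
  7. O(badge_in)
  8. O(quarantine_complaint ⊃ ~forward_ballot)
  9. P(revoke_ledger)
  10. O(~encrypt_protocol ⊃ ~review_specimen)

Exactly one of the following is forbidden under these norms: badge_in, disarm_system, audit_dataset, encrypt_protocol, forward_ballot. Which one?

By case analysis on audit_dataset: premise 3 gives O(audit_dataset ⊃ forward_ballot) and premise 6 gives O(~audit_dataset ⊃ forward_ballot), so O(forward_ballot) either way.
The contrapositive of premise 8 (O(quarantine_complaint ⊃ ~forward_ballot)) is O(forward_ballot ⊃ ~quarantine_complaint), and O(forward_ballot) is already established, so O(~quarantine_complaint).
From O(~quarantine_complaint) and premise 2, O(~quarantine_complaint ⊃ ~stow_gear), we obtain O(~stow_gear).
Premise 5, O(wear_ppe ⊃ stow_gear), contraposes to O(~stow_gear ⊃ ~wear_ppe); with O(~stow_gear) we get O(~wear_ppe).
From O(~wear_ppe) and premise 1, O(~wear_ppe ⊃ ~disarm_system), we obtain O(~disarm_system).
So O(~disarm_system) holds, i.e. disarm_system is forbidden. None of the other listed options is forbidden under the premises.

disarm_system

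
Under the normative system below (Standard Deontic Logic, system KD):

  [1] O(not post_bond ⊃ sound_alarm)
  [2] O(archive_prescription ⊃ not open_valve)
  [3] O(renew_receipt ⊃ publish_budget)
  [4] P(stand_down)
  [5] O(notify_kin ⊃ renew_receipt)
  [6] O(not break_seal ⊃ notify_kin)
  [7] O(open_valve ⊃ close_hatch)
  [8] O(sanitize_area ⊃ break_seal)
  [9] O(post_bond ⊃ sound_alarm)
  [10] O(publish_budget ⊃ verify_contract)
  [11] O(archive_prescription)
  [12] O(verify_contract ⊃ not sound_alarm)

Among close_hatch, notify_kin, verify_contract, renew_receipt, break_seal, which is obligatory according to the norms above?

Premises 9 and 1 are O(post_bond ⊃ sound_alarm) and O(not post_bond ⊃ sound_alarm); every ideal world satisfies post_bond or not post_bond, so in either case sound_alarm holds — hence O(sound_alarm).
Premise 12 is O(verify_contract ⊃ not sound_alarm); contrapositively O(sound_alarm ⊃ not verify_contract). Since O(sound_alarm) holds, K gives O(not verify_contract).
Premise 10 is O(publish_budget ⊃ verify_contract); contrapositively O(not verify_contract ⊃ not publish_budget). Since O(not verify_contract) holds, K gives O(not publish_budget).
Premise 3 is O(renew_receipt ⊃ publish_budget); contrapositively O(not publish_budget ⊃ not renew_receipt). Since O(not publish_budget) holds, K gives O(not renew_receipt).
Premise 5 is O(notify_kin ⊃ renew_receipt); contrapositively O(not renew_receipt ⊃ not notify_kin). Since O(not renew_receipt) holds, K gives O(not notify_kin).
Premise 6, O(not break_seal ⊃ notify_kin), contraposes to O(not notify_kin ⊃ break_seal); with O(not notify_kin) we get O(break_seal).
So O(break_seal) holds — break_seal is obligatory. None of the other listed options is made obligatory by any chain of premises.

break_seal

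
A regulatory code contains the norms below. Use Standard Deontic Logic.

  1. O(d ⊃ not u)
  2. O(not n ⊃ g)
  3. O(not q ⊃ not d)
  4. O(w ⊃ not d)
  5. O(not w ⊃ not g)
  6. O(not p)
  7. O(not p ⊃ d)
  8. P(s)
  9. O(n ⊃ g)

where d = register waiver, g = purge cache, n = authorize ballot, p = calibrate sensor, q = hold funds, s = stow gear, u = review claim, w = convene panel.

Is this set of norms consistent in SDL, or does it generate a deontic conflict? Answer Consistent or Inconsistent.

Premises 2 and 9 are O(not n ⊃ g) and O(n ⊃ g); every ideal world satisfies not n or n, so in either case g holds — hence O(g).
Premise 5, O(not w ⊃ not g), contraposes to O(g ⊃ w); with O(g) we get O(w).
From O(w) and premise 4, O(w ⊃ not d), we obtain O(not d).
Premise 7, O(not p ⊃ d), contraposes to O(not d ⊃ p); with O(not d) we get O(p).
But premise 6 directly asserts O(not p).
We now have both O(p) and O(not p) — p is simultaneously obligatory and forbidden, violating the D-axiom.

Inconsistent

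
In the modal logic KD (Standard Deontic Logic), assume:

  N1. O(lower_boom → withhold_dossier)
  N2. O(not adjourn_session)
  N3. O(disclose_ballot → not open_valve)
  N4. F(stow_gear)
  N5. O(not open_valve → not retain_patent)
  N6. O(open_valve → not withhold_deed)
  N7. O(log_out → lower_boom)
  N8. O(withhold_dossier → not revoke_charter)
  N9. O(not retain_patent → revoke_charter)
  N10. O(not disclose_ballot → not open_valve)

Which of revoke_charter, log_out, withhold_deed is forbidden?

By case analysis on not disclose_ballot: premise 10 gives O(not disclose_ballot → not open_valve) and premise 3 gives O(disclose_ballot → not open_valve), so O(not open_valve) either way.
From O(not open_valve) and premise 5, O(not open_valve → not retain_patent), we obtain O(not retain_patent).
Applying K to premise 9 (O(not retain_patent → revoke_charter)) and O(not retain_patent) yields O(revoke_charter).
The contrapositive of premise 8 (O(withhold_dossier → not revoke_charter)) is O(revoke_charter → not withhold_dossier), and O(revoke_charter) is already established, so O(not withhold_dossier).
The contrapositive of premise 1 (O(lower_boom → withhold_dossier)) is O(not withhold_dossier → not lower_boom), and O(not withhold_dossier) is already established, so O(not lower_boom).
Premise 7 is O(log_out → lower_boom); contrapositively O(not lower_boom → not log_out). Since O(not lower_boom) holds, K gives O(not log_out).
So O(not log_out) holds, i.e. log_out is forbidden. None of the other listed options is forbidden under the premises.

log_out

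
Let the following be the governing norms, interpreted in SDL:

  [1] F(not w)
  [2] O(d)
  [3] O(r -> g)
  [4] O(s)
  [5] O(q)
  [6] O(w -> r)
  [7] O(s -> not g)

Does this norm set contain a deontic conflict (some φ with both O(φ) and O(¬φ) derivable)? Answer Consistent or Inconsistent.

Inconsistent

F(not w) at premise 1 means O(w).
Applying K to premise 6 (O(w -> r)) and O(w) yields O(r).
From O(r) and premise 3, O(r -> g), we obtain O(g).
Premise 7 is O(s -> not g); contrapositively O(g -> not s). Since O(g) holds, K gives O(not s).
But premise 4 directly asserts O(s).
We now have both O(not s) and O(s) — s is simultaneously obligatory and forbidden, violating the D-axiom.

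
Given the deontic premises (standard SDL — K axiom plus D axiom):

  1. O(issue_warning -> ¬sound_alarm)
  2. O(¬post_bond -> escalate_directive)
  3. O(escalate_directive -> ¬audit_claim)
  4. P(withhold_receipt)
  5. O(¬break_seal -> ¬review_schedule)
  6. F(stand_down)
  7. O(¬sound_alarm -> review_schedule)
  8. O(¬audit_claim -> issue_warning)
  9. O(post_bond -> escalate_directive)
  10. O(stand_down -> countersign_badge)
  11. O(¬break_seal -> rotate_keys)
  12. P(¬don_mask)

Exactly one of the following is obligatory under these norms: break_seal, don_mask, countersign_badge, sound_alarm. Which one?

break_seal

Premises 9 and 2 are O(post_bond -> escalate_directive) and O(¬post_bond -> escalate_directive); every ideal world satisfies post_bond or ¬post_bond, so in either case escalate_directive holds — hence O(escalate_directive).
From O(escalate_directive) and premise 3, O(escalate_directive -> ¬audit_claim), we obtain O(¬audit_claim).
With premise 8, O(¬audit_claim -> issue_warning), the K-axiom yields O(issue_warning).
Applying K to premise 1 (O(issue_warning -> ¬sound_alarm)) and O(issue_warning) yields O(¬sound_alarm).
Premise 7 is O(¬sound_alarm -> review_schedule); since O(¬sound_alarm), deontic closure gives O(review_schedule).
Premise 5 is O(¬break_seal -> ¬review_schedule); contrapositively O(review_schedule -> break_seal). Since O(review_schedule) holds, K gives O(break_seal).
So O(break_seal) holds — break_seal is obligatory. None of the other listed options is made obligatory by any chain of premises.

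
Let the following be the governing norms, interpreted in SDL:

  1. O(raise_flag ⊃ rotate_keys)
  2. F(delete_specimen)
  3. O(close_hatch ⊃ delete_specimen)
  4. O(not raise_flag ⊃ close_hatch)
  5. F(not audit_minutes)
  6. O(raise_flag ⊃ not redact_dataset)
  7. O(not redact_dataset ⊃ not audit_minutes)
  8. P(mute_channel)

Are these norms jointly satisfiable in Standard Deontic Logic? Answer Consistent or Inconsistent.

Premise 5 is F(not audit_minutes), i.e. O(audit_minutes).
The contrapositive of premise 7 (O(not redact_dataset ⊃ not audit_minutes)) is O(audit_minutes ⊃ redact_dataset), and O(audit_minutes) is already established, so O(redact_dataset).
Premise 6, O(raise_flag ⊃ not redact_dataset), contraposes to O(redact_dataset ⊃ not raise_flag); with O(redact_dataset) we get O(not raise_flag).
From O(not raise_flag) and premise 4, O(not raise_flag ⊃ close_hatch), we obtain O(close_hatch).
Premise 3 is O(close_hatch ⊃ delete_specimen); since O(close_hatch), deontic closure gives O(delete_specimen).
Yet premise 2 is F(delete_specimen), i.e. O(not delete_specimen).
We now have both O(delete_specimen) and O(not delete_specimen) — delete_specimen is simultaneously obligatory and forbidden, violating the D-axiom.

Inconsistent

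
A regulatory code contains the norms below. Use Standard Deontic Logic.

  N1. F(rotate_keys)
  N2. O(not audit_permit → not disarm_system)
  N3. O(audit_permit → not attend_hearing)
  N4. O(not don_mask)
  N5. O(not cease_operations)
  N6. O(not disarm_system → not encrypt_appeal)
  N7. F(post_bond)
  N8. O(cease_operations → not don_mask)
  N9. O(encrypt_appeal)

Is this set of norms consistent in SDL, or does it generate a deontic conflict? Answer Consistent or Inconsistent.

Premise 8 is O(cease_operations → not don_mask); even if O(not don_mask) held, inferring O(cease_operations) would be affirming the consequent — invalid.
So O(cease_operations) is not derivable, and the apparent clash with O(not cease_operations) does not arise.
A world satisfying every obligation exists (e.g. attend_hearing=false, audit_permit=true, cease_operations=false, disarm_system=true, don_mask=false, encrypt_appeal=true, post_bond=false, rotate_keys=false); no atom is both obligatory and forbidden, so the set is consistent.

Consistent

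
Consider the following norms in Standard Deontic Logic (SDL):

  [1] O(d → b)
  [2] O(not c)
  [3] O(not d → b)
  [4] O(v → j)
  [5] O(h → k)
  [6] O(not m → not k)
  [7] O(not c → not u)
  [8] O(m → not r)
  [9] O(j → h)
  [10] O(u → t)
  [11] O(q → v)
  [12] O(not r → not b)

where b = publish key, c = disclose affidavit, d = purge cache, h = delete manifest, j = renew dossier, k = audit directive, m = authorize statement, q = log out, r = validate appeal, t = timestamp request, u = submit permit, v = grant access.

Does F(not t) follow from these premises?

Premise 10 is O(u → t), but O(u) is not derivable from the premises, so it does not yield O(t).
No other premise forces O(t). An ideal world satisfying every premise can still have not t true, so F(not t) is not derivable.

No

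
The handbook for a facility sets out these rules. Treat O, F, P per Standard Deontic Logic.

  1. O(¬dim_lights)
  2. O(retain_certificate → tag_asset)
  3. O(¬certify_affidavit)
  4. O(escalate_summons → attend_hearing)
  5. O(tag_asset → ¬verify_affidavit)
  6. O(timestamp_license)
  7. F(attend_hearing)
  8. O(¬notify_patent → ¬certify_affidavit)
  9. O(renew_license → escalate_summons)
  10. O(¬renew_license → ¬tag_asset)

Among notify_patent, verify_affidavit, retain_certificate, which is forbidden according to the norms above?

Premise 7, F(attend_hearing), is equivalent to O(¬attend_hearing).
Premise 4 is O(escalate_summons → attend_hearing); contrapositively O(¬attend_hearing → ¬escalate_summons). Since O(¬attend_hearing) holds, K gives O(¬escalate_summons).
Premise 9, O(renew_license → escalate_summons), contraposes to O(¬escalate_summons → ¬renew_license); with O(¬escalate_summons) we get O(¬renew_license).
With premise 10, O(¬renew_license → ¬tag_asset), the K-axiom yields O(¬tag_asset).
Premise 2, O(retain_certificate → tag_asset), contraposes to O(¬tag_asset → ¬retain_certificate); with O(¬tag_asset) we get O(¬retain_certificate).
So O(¬retain_certificate) holds, i.e. retain_certificate is forbidden. None of the other listed options is forbidden under the premises.

retain_certificate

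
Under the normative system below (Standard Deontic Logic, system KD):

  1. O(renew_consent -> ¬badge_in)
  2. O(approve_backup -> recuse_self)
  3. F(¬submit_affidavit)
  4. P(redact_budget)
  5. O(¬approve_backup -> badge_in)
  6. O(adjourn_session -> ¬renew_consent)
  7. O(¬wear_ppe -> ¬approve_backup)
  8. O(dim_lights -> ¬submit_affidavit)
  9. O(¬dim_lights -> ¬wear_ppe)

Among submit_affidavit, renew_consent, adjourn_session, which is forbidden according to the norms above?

renew_consent

Premise 3 is F(¬submit_affidavit), i.e. O(submit_affidavit).
Premise 8 is O(dim_lights -> ¬submit_affidavit); contrapositively O(submit_affidavit -> ¬dim_lights). Since O(submit_affidavit) holds, K gives O(¬dim_lights).
Applying K to premise 9 (O(¬dim_lights -> ¬wear_ppe)) and O(¬dim_lights) yields O(¬wear_ppe).
Premise 7 is O(¬wear_ppe -> ¬approve_backup); since O(¬wear_ppe), deontic closure gives O(¬approve_backup).
Premise 5 is O(¬approve_backup -> badge_in); since O(¬approve_backup), deontic closure gives O(badge_in).
Premise 1 is O(renew_consent -> ¬badge_in); contrapositively O(badge_in -> ¬renew_consent). Since O(badge_in) holds, K gives O(¬renew_consent).
So O(¬renew_consent) holds, i.e. renew_consent is forbidden. None of the other listed options is forbidden under the premises.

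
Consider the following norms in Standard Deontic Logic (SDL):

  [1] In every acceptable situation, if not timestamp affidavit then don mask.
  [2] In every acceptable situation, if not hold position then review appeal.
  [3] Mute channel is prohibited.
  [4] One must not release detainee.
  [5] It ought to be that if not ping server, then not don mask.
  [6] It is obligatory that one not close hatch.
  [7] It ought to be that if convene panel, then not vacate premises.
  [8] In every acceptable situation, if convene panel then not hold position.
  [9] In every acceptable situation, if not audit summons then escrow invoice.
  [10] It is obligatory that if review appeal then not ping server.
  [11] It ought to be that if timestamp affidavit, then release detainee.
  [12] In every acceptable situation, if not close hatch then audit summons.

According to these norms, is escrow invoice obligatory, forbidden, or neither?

Premise 9 is O(¬audit_summons → escrow_invoice), but O(¬audit_summons) is not derivable from the premises, so it does not yield O(escrow_invoice).
No premise or chain of K-axiom applications forces O(escrow_invoice), and none forces O(¬escrow_invoice). So escrow_invoice is neither obligatory nor forbidden under these norms.

Neither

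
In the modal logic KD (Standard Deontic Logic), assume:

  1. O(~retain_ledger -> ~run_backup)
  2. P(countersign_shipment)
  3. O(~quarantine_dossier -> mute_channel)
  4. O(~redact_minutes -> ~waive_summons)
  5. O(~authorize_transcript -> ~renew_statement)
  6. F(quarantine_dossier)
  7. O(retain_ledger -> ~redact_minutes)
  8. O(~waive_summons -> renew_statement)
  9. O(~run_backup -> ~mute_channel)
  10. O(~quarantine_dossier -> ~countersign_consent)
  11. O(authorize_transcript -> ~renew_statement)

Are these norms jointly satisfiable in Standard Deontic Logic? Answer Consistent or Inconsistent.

By case analysis on authorize_transcript: premise 11 gives O(authorize_transcript -> ~renew_statement) and premise 5 gives O(~authorize_transcript -> ~renew_statement), so O(~renew_statement) either way.
Premise 8, O(~waive_summons -> renew_statement), contraposes to O(~renew_statement -> waive_summons); with O(~renew_statement) we get O(waive_summons).
The contrapositive of premise 4 (O(~redact_minutes -> ~waive_summons)) is O(waive_summons -> redact_minutes), and O(waive_summons) is already established, so O(redact_minutes).
Premise 7, O(retain_ledger -> ~redact_minutes), contraposes to O(redact_minutes -> ~retain_ledger); with O(redact_minutes) we get O(~retain_ledger).
From O(~retain_ledger) and premise 1, O(~retain_ledger -> ~run_backup), we obtain O(~run_backup).
Premise 9 is O(~run_backup -> ~mute_channel); since O(~run_backup), deontic closure gives O(~mute_channel).
Premise 3, O(~quarantine_dossier -> mute_channel), contraposes to O(~mute_channel -> quarantine_dossier); with O(~mute_channel) we get O(quarantine_dossier).
Yet premise 6 is F(quarantine_dossier), i.e. O(~quarantine_dossier).
We now have both O(quarantine_dossier) and O(~quarantine_dossier) — quarantine_dossier is simultaneously obligatory and forbidden, violating the D-axiom.

Inconsistent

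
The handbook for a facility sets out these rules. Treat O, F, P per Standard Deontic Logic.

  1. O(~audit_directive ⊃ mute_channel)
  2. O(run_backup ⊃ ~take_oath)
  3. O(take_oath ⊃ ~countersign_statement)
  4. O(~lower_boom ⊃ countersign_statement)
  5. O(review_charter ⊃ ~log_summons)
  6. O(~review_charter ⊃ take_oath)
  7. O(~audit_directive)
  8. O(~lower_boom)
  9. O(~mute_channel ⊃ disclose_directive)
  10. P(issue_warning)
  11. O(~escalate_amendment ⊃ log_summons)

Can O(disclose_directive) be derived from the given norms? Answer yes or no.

No

Premise 9 is O(~mute_channel ⊃ disclose_directive), but O(~mute_channel) is not derivable from the premises, so it does not yield O(disclose_directive).
No other premise forces O(disclose_directive). An ideal world satisfying every premise can still have disclose_directive false, so O(disclose_directive) is not derivable.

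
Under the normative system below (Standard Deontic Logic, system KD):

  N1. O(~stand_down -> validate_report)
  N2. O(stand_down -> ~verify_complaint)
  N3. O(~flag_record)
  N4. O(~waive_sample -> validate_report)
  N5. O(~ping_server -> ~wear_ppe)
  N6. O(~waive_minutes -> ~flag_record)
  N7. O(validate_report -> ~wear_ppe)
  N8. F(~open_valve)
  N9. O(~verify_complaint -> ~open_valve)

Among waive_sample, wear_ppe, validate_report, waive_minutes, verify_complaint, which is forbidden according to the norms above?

Premise 8, F(~open_valve), is equivalent to O(open_valve).
The contrapositive of premise 9 (O(~verify_complaint -> ~open_valve)) is O(open_valve -> verify_complaint), and O(open_valve) is already established, so O(verify_complaint).
Premise 2 is O(stand_down -> ~verify_complaint); contrapositively O(verify_complaint -> ~stand_down). Since O(verify_complaint) holds, K gives O(~stand_down).
With premise 1, O(~stand_down -> validate_report), the K-axiom yields O(validate_report).
From O(validate_report) and premise 7, O(validate_report -> ~wear_ppe), we obtain O(~wear_ppe).
So O(~wear_ppe) holds, i.e. wear_ppe is forbidden. None of the other listed options is forbidden under the premises.

wear_ppe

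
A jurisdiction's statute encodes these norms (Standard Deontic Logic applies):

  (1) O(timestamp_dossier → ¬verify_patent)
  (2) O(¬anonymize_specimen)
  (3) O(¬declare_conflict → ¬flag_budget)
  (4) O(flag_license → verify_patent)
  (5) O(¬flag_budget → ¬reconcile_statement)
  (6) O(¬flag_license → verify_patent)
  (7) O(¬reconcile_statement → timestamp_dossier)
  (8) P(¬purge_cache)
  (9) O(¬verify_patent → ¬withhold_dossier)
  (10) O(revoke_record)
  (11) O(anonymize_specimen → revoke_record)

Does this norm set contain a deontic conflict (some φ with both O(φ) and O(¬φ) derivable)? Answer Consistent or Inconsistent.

Consistent

Premise 11 is O(anonymize_specimen → revoke_record); even if O(revoke_record) held, inferring O(anonymize_specimen) would be affirming the consequent — invalid.
So O(anonymize_specimen) is not derivable, and the apparent clash with O(¬anonymize_specimen) does not arise.
A world satisfying every obligation exists (e.g. anonymize_specimen=false, declare_conflict=true, flag_budget=true, flag_license=false, purge_cache=false, reconcile_statement=true, revoke_record=true, timestamp_dossier=false, verify_patent=true, withhold_dossier=false); no atom is both obligatory and forbidden, so the set is consistent.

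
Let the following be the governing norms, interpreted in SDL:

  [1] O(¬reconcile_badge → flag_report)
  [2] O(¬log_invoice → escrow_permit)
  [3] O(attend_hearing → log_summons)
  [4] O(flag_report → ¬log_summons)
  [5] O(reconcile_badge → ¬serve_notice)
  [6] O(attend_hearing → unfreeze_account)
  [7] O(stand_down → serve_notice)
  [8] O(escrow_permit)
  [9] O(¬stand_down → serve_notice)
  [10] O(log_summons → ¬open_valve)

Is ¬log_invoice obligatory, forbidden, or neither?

Neither

Premise 2 is O(¬log_invoice → escrow_permit); even if O(escrow_permit) held, inferring O(¬log_invoice) would be affirming the consequent — invalid.
No premise or chain of K-axiom applications forces O(¬log_invoice), and none forces O(log_invoice). So ¬log_invoice is neither obligatory nor forbidden under these norms.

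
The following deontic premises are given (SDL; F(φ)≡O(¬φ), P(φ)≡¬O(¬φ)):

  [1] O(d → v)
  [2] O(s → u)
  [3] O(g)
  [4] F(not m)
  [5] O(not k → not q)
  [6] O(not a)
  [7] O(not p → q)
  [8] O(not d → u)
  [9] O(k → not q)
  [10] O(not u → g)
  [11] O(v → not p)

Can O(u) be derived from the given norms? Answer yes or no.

Premises 5 and 9 cover both cases: O(not k → not q) and O(k → not q). Since not k ∨ k is a tautology, O(not q) follows.
Premise 7 is O(not p → q); contrapositively O(not q → p). Since O(not q) holds, K gives O(p).
Premise 11 is O(v → not p); contrapositively O(p → not v). Since O(p) holds, K gives O(not v).
Premise 1 is O(d → v); contrapositively O(not v → not d). Since O(not v) holds, K gives O(not d).
From O(not d) and premise 8, O(not d → u), we obtain O(u).
Premises 2, 3, 4, 6, 10 do not contribute to this derivation.
So O(u) follows.

Yes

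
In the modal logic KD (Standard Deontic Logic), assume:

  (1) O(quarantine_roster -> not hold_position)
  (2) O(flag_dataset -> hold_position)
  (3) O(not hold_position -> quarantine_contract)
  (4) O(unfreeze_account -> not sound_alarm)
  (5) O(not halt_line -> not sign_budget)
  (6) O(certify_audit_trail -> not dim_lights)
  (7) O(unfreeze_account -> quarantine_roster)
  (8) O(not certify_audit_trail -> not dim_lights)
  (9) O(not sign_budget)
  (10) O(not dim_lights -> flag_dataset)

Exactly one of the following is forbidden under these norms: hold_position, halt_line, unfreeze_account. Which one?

Premises 6 and 8 cover both cases: O(certify_audit_trail -> not dim_lights) and O(not certify_audit_trail -> not dim_lights). Since certify_audit_trail ∨ not certify_audit_trail is a tautology, O(not dim_lights) follows.
With premise 10, O(not dim_lights -> flag_dataset), the K-axiom yields O(flag_dataset).
From O(flag_dataset) and premise 2, O(flag_dataset -> hold_position), we obtain O(hold_position).
Premise 1 is O(quarantine_roster -> not hold_position); contrapositively O(hold_position -> not quarantine_roster). Since O(hold_position) holds, K gives O(not quarantine_roster).
The contrapositive of premise 7 (O(unfreeze_account -> quarantine_roster)) is O(not quarantine_roster -> not unfreeze_account), and O(not quarantine_roster) is already established, so O(not unfreeze_account).
So O(not unfreeze_account) holds, i.e. unfreeze_account is forbidden. None of the other listed options is forbidden under the premises.

unfreeze_account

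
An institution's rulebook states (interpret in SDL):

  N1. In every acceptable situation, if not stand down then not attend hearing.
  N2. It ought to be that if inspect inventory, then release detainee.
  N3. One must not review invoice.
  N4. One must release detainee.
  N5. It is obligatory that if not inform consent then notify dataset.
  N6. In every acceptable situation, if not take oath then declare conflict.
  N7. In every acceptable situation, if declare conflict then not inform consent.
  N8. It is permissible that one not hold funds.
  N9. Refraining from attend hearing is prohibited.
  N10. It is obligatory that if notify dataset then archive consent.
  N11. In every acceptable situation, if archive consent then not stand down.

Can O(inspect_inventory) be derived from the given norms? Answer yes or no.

Premise 2 is O(inspect_inventory → release_detainee); even if O(release_detainee) held, inferring O(inspect_inventory) would be affirming the consequent — invalid.
No other premise forces O(inspect_inventory). An ideal world satisfying every premise can still have inspect_inventory false, so O(inspect_inventory) is not derivable.

No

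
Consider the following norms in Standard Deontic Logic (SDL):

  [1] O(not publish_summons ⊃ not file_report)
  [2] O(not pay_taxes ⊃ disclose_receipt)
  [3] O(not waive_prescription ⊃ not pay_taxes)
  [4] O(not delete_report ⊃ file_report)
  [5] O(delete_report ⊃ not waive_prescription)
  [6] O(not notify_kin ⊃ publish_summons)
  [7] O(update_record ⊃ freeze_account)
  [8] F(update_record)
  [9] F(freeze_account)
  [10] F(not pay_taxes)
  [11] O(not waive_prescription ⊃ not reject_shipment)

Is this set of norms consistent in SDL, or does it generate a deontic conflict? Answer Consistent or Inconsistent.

Consistent

Premise 7 is O(update_record ⊃ freeze_account), but O(update_record) is not derivable from the premises, so it does not yield O(freeze_account).
So O(freeze_account) is not derivable, and the apparent clash with O(not freeze_account) does not arise.
A world satisfying every obligation exists (e.g. delete_report=false, disclose_receipt=false, file_report=true, freeze_account=false, notify_kin=false, pay_taxes=true, publish_summons=true, reject_shipment=false, update_record=false, waive_prescription=true); no atom is both obligatory and forbidden, so the set is consistent.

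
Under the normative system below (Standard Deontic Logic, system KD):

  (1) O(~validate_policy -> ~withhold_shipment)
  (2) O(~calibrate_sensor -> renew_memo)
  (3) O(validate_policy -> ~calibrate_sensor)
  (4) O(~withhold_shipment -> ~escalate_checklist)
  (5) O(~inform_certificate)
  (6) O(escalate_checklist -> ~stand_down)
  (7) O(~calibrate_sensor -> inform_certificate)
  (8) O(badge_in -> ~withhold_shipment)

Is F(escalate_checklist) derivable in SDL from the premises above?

From premise 5 we have O(~inform_certificate).
The contrapositive of premise 7 (O(~calibrate_sensor -> inform_certificate)) is O(~inform_certificate -> calibrate_sensor), and O(~inform_certificate) is already established, so O(calibrate_sensor).
Premise 3, O(validate_policy -> ~calibrate_sensor), contraposes to O(calibrate_sensor -> ~validate_policy); with O(calibrate_sensor) we get O(~validate_policy).
Premise 1 is O(~validate_policy -> ~withhold_shipment); since O(~validate_policy), deontic closure gives O(~withhold_shipment).
Applying K to premise 4 (O(~withhold_shipment -> ~escalate_checklist)) and O(~withhold_shipment) yields O(~escalate_checklist).
Premises 2, 6, 8 do not contribute to this derivation.
So O(~escalate_checklist) holds, i.e. F(escalate_checklist). The claim follows.

Yes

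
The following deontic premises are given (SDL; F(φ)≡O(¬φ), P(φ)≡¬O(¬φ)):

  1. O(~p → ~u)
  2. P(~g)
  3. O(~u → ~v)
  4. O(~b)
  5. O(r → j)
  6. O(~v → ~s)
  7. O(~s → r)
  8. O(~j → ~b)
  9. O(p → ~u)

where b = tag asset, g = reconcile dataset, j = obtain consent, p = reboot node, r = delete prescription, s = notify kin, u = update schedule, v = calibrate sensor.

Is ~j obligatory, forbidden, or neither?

Premises 1 and 9 cover both cases: O(~p → ~u) and O(p → ~u). Since ~p ∨ p is a tautology, O(~u) follows.
With premise 3, O(~u → ~v), the K-axiom yields O(~v).
Applying K to premise 6 (O(~v → ~s)) and O(~v) yields O(~s).
With premise 7, O(~s → r), the K-axiom yields O(r).
Premise 5 is O(r → j); since O(r), deontic closure gives O(j).
Premises 2, 4, 8 do not contribute to this derivation.
Thus O(j), which is F(~j): ~j is forbidden.

Forbidden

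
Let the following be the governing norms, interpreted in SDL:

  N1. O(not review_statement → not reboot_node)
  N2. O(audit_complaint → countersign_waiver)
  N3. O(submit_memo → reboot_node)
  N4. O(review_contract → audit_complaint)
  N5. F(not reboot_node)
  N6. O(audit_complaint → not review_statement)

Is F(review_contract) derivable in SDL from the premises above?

Premise 5 is F(not reboot_node), i.e. O(reboot_node).
Premise 1 is O(not review_statement → not reboot_node); contrapositively O(reboot_node → review_statement). Since O(reboot_node) holds, K gives O(review_statement).
Premise 6 is O(audit_complaint → not review_statement); contrapositively O(review_statement → not audit_complaint). Since O(review_statement) holds, K gives O(not audit_complaint).
Premise 4, O(review_contract → audit_complaint), contraposes to O(not audit_complaint → not review_contract); with O(not audit_complaint) we get O(not review_contract).
Premises 2, 3 do not contribute to this derivation.
So O(not review_contract) holds, i.e. F(review_contract). The claim follows.

Yes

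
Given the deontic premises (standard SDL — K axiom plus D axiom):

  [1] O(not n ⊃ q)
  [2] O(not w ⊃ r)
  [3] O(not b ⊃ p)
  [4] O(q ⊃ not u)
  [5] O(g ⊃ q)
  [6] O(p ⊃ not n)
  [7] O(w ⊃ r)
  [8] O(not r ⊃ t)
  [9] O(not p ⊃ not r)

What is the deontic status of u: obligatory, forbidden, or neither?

Forbidden

By case analysis on w: premise 7 gives O(w ⊃ r) and premise 2 gives O(not w ⊃ r), so O(r) either way.
Premise 9 is O(not p ⊃ not r); contrapositively O(r ⊃ p). Since O(r) holds, K gives O(p).
From O(p) and premise 6, O(p ⊃ not n), we obtain O(not n).
Premise 1 is O(not n ⊃ q); since O(not n), deontic closure gives O(q).
With premise 4, O(q ⊃ not u), the K-axiom yields O(not u).
Premises 3, 5, 8 do not contribute to this derivation.
Thus O(not u), which is F(u): u is forbidden.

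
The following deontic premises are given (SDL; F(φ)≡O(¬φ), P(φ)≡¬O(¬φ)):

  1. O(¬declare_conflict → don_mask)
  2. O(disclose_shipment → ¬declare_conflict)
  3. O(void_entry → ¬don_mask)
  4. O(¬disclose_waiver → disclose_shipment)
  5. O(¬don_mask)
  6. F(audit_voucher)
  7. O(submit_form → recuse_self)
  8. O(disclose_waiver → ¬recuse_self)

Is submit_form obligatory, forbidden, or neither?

Premise 5 gives O(¬don_mask).
The contrapositive of premise 1 (O(¬declare_conflict → don_mask)) is O(¬don_mask → declare_conflict), and O(¬don_mask) is already established, so O(declare_conflict).
The contrapositive of premise 2 (O(disclose_shipment → ¬declare_conflict)) is O(declare_conflict → ¬disclose_shipment), and O(declare_conflict) is already established, so O(¬disclose_shipment).
The contrapositive of premise 4 (O(¬disclose_waiver → disclose_shipment)) is O(¬disclose_shipment → disclose_waiver), and O(¬disclose_shipment) is already established, so O(disclose_waiver).
Applying K to premise 8 (O(disclose_waiver → ¬recuse_self)) and O(disclose_waiver) yields O(¬recuse_self).
The contrapositive of premise 7 (O(submit_form → recuse_self)) is O(¬recuse_self → ¬submit_form), and O(¬recuse_self) is already established, so O(¬submit_form).
Premises 3, 6 do not contribute to this derivation.
Thus O(¬submit_form), which is F(submit_form): submit_form is forbidden.

Forbidden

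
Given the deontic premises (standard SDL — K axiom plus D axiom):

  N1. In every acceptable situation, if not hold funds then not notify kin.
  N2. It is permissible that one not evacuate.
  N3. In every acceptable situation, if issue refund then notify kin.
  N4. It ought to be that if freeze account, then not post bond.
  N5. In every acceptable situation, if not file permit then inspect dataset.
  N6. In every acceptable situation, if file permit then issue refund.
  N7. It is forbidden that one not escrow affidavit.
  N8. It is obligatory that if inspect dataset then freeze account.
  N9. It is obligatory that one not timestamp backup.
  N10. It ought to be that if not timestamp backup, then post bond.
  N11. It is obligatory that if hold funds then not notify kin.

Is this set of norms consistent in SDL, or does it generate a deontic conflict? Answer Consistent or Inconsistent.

Inconsistent

Premises 11 and 1 cover both cases: O(hold_funds → ¬notify_kin) and O(¬hold_funds → ¬notify_kin). Since hold_funds ∨ ¬hold_funds is a tautology, O(¬notify_kin) follows.
Premise 3 is O(issue_refund → notify_kin); contrapositively O(¬notify_kin → ¬issue_refund). Since O(¬notify_kin) holds, K gives O(¬issue_refund).
Premise 6, O(file_permit → issue_refund), contraposes to O(¬issue_refund → ¬file_permit); with O(¬issue_refund) we get O(¬file_permit).
From O(¬file_permit) and premise 5, O(¬file_permit → inspect_dataset), we obtain O(inspect_dataset).
With premise 8, O(inspect_dataset → freeze_account), the K-axiom yields O(freeze_account).
From O(freeze_account) and premise 4, O(freeze_account → ¬post_bond), we obtain O(¬post_bond).
Premise 10 is O(¬timestamp_backup → post_bond); contrapositively O(¬post_bond → timestamp_backup). Since O(¬post_bond) holds, K gives O(timestamp_backup).
But premise 9 directly asserts O(¬timestamp_backup).
We now have both O(timestamp_backup) and O(¬timestamp_backup) — timestamp_backup is simultaneously obligatory and forbidden, violating the D-axiom.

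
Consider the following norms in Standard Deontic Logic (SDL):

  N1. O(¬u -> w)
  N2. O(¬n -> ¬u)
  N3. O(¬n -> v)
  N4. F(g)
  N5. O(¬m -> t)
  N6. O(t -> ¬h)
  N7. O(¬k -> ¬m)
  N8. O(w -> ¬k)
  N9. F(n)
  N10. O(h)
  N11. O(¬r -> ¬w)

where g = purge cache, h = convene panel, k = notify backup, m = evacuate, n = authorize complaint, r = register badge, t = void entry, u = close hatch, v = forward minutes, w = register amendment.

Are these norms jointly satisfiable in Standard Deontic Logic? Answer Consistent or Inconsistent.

Premise 10 states O(h) outright.
Premise 6, O(t -> ¬h), contraposes to O(h -> ¬t); with O(h) we get O(¬t).
Premise 5, O(¬m -> t), contraposes to O(¬t -> m); with O(¬t) we get O(m).
Premise 7, O(¬k -> ¬m), contraposes to O(m -> k); with O(m) we get O(k).
Premise 8 is O(w -> ¬k); contrapositively O(k -> ¬w). Since O(k) holds, K gives O(¬w).
Premise 1, O(¬u -> w), contraposes to O(¬w -> u); with O(¬w) we get O(u).
Premise 2, O(¬n -> ¬u), contraposes to O(u -> n); with O(u) we get O(n).
But premise 9, F(n), means O(¬n).
We now have both O(n) and O(¬n) — n is simultaneously obligatory and forbidden, violating the D-axiom.

Inconsistent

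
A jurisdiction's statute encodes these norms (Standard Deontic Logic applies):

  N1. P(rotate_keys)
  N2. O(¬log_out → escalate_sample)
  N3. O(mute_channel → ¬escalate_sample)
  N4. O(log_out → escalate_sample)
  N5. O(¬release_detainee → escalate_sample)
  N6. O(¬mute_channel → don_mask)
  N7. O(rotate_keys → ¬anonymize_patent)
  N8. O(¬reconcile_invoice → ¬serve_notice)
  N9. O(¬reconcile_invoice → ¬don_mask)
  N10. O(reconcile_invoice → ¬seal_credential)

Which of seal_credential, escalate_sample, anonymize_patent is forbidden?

seal_credential

By case analysis on log_out: premise 4 gives O(log_out → escalate_sample) and premise 2 gives O(¬log_out → escalate_sample), so O(escalate_sample) either way.
Premise 3, O(mute_channel → ¬escalate_sample), contraposes to O(escalate_sample → ¬mute_channel); with O(escalate_sample) we get O(¬mute_channel).
With premise 6, O(¬mute_channel → don_mask), the K-axiom yields O(don_mask).
Premise 9, O(¬reconcile_invoice → ¬don_mask), contraposes to O(don_mask → reconcile_invoice); with O(don_mask) we get O(reconcile_invoice).
Applying K to premise 10 (O(reconcile_invoice → ¬seal_credential)) and O(reconcile_invoice) yields O(¬seal_credential).
So O(¬seal_credential) holds, i.e. seal_credential is forbidden. None of the other listed options is forbidden under the premises.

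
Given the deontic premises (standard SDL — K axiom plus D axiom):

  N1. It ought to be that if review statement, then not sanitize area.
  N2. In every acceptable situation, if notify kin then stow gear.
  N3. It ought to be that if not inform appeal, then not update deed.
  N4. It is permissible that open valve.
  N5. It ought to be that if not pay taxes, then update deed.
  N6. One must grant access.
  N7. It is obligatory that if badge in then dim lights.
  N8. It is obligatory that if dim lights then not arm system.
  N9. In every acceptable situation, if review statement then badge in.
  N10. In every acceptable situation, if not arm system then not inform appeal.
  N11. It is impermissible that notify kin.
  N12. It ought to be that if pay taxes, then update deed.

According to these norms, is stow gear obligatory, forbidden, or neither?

Premise 2 is O(notify_kin → stow_gear), but O(notify_kin) is not derivable from the premises, so it does not yield O(stow_gear).
No premise or chain of K-axiom applications forces O(stow_gear), and none forces O(¬stow_gear). So stow_gear is neither obligatory nor forbidden under these norms.

Neither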